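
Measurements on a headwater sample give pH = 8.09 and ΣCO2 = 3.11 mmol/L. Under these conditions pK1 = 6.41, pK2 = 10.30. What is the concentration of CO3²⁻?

[CO3²⁻] = 18.7 μmol/L

α₂ = 1 / (1 + [H⁺]/K2 + [H⁺]²/(K1K2)) = 1 / (1 + 10^+2.21 + 10^+0.53)
   = 1 / (1 + 162.18 + 3.3884) = 1/166.57 = 0.006004
[CO3²⁻] = α₂ × DIC = 0.006004 × 3.11 = 0.0187 mmol/L = 18.7 μmol/L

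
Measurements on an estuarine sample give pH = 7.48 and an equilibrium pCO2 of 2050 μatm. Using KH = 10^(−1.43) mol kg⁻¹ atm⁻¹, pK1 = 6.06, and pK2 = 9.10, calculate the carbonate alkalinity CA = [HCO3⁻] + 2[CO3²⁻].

[CO2*] = KH · pCO2 = 10^(−1.43) × 2050×10^-6 = 7.616×10^-5 mol/kg
α₀ = 1/(1 + K1/[H⁺] + K1K2/[H⁺]²) = 1/(1 + 10^+1.42 + 10^-0.20) = 0.03580
DIC = [CO2*]/α₀ = 7.616×10^-5 / 0.03580 = 2.128 mmol/kg
CA = (α₁ + 2α₂)·DIC = (0.9416 + 2×0.02259) × 2.128 = 2.10 mmol/kg

CA = 2.10 mmol/kg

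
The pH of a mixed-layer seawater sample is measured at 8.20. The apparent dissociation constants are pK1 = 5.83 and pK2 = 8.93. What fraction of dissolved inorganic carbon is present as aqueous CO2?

α₀ = 1 / (1 + K1/[H⁺] + K1K2/[H⁺]²) = 1 / (1 + 10^+2.37 + 10^+1.64)
   = 1 / (1 + 234.42 + 43.652) = 1/279.07 = 0.003583

α₀ = 0.00358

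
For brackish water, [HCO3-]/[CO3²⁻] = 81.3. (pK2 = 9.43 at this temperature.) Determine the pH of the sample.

pH = 7.52

From K2 = [H⁺][CO3²⁻]/[HCO3-]:  pH = pK2 − log₁₀([HCO3-]/[CO3²⁻])
log₁₀(81.3) = +1.910
pH = 9.43 − (+1.910) = 7.52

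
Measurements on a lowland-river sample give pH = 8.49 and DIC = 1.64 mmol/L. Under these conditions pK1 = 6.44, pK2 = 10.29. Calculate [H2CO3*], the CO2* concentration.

[CO2*] = 14.3 μmol/L

α₀ = 1 / (1 + K1/[H⁺] + K1K2/[H⁺]²) = 1 / (1 + 10^+2.05 + 10^+0.25)
   = 1 / (1 + 112.20 + 1.7783) = 1/114.98 = 0.008697
[CO2*] = α₀ × DIC = 0.008697 × 1.64 = 0.0143 mmol/L = 14.3 μmol/L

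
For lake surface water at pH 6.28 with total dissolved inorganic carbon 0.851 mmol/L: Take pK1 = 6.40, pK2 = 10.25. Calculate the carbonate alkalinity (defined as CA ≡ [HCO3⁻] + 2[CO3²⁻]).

CA = 0.367 mmol/L

CA = [HCO3⁻] + 2[CO3²⁻] = (α₁ + 2α₂)·DIC
At pH 6.28: [H⁺]/K1 = 10^0.12 = 1.3183, K2/[H⁺] = 10^-3.97 = 0.00010715
α₁ = 1/(1 + 1.3183 + 0.00010715) = 1/2.3184 = 0.4313; α₂ = α₁·K2/[H⁺] = 4.622×10^-5
α₁ + 2α₂ = 0.4314
CA = 0.4314 × 0.851 = 0.367 mmol/L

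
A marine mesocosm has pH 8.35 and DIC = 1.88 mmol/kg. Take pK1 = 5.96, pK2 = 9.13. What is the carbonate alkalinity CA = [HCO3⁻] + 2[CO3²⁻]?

CA = 2.14 mmol/kg

CA = [HCO3⁻] + 2[CO3²⁻] = (α₁ + 2α₂)·DIC
At pH 8.35: [H⁺]/K1 = 10^-2.39 = 0.0040738, K2/[H⁺] = 10^-0.78 = 0.16596
α₁ = 1/(1 + 0.0040738 + 0.16596) = 1/1.1700 = 0.8547; α₂ = α₁·K2/[H⁺] = 0.1418
α₁ + 2α₂ = 1.1384
CA = 1.1384 × 1.88 = 2.14 mmol/kg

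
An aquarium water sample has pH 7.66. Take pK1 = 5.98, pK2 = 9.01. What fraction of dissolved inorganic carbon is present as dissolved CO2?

α₀ = 1 / (1 + K1/[H⁺] + K1K2/[H⁺]²) = 1 / (1 + 10^+1.68 + 10^+0.33)
   = 1 / (1 + 47.863 + 2.1380) = 1/51.001 = 0.01961

α₀ = 0.0196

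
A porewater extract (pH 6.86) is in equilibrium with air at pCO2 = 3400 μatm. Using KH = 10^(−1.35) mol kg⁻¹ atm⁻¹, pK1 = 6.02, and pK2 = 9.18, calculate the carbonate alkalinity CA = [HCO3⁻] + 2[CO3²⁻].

CA = 1.06 mmol/kg

[CO2*] = KH · pCO2 = 10^(−1.35) × 3400×10^-6 = 1.519×10^-4 mol/kg
α₀ = 1/(1 + K1/[H⁺] + K1K2/[H⁺]²) = 1/(1 + 10^+0.84 + 10^-1.48) = 0.1258
DIC = [CO2*]/α₀ = 1.519×10^-4 / 0.1258 = 1.208 mmol/kg
CA = (α₁ + 2α₂)·DIC = (0.8701 + 2×0.004164) × 1.208 = 1.06 mmol/kg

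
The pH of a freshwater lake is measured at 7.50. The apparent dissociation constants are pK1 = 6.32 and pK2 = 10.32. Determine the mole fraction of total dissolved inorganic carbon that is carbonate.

α₂ = 1 / (1 + [H⁺]/K2 + [H⁺]²/(K1K2)) = 1 / (1 + 10^+2.82 + 10^+1.64)
   = 1 / (1 + 660.69 + 43.652) = 1/705.35 = 0.001418

α₂ = 0.00142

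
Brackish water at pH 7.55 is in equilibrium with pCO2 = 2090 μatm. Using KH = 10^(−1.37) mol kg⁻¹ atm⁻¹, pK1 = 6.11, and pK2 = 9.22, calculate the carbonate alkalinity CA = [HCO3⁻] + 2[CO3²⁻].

[CO2*] = KH · pCO2 = 10^(−1.37) × 2090×10^-6 = 8.916×10^-5 mol/kg
α₀ = 1/(1 + K1/[H⁺] + K1K2/[H⁺]²) = 1/(1 + 10^+1.44 + 10^-0.23) = 0.03433
DIC = [CO2*]/α₀ = 8.916×10^-5 / 0.03433 = 2.597 mmol/kg
CA = (α₁ + 2α₂)·DIC = (0.9455 + 2×0.02021) × 2.597 = 2.56 mmol/kg

CA = 2.56 mmol/kg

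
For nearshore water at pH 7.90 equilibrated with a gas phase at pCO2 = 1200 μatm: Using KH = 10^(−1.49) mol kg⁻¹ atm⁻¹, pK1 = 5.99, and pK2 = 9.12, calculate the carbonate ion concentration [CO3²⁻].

[CO2*] = KH · pCO2 = 10^(−1.49) × 1200×10^-6 = 3.883×10^-5 mol/kg
α₀ = 1/(1 + K1/[H⁺] + K1K2/[H⁺]²) = 1/(1 + 10^+1.91 + 10^+0.69) = 0.01147
DIC = [CO2*]/α₀ = 3.883×10^-5 / 0.01147 = 3.385 mmol/kg
[CO3²⁻] = α₂·DIC; α₂ = 0.05618, so [CO3²⁻] = 0.05618 × 3.385 = 0.190 mmol/kg

[CO3²⁻] = 0.190 mmol/kg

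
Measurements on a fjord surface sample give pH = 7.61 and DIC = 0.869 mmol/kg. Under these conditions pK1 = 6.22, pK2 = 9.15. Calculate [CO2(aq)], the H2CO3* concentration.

[CO2*] = 0.0331 mmol/kg

α₀ = 1 / (1 + K1/[H⁺] + K1K2/[H⁺]²) = 1 / (1 + 10^+1.39 + 10^-0.15)
   = 1 / (1 + 24.547 + 0.70795) = 1/26.255 = 0.03809
[CO2*] = α₀ × DIC = 0.03809 × 0.869 = 0.0331 mmol/kg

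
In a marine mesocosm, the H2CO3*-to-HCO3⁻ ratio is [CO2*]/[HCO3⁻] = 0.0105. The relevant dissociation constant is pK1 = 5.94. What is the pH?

From K1 = [H⁺][HCO3⁻]/[CO2*]:  pH = pK1 − log₁₀([CO2*]/[HCO3⁻])
log₁₀(0.0105) = -1.979
pH = 5.94 − (-1.979) = 7.92

pH = 7.92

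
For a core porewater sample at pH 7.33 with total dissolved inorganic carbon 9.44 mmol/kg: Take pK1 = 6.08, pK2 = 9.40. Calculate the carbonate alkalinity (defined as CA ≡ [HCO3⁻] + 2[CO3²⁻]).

CA = [HCO3⁻] + 2[CO3²⁻] = (α₁ + 2α₂)·DIC
At pH 7.33: [H⁺]/K1 = 10^-1.25 = 0.056234, K2/[H⁺] = 10^-2.07 = 0.0085114
α₁ = 1/(1 + 0.056234 + 0.0085114) = 1/1.0647 = 0.9392; α₂ = α₁·K2/[H⁺] = 0.007994
α₁ + 2α₂ = 0.9552
CA = 0.9552 × 9.44 = 9.02 mmol/kg

CA = 9.02 mmol/kg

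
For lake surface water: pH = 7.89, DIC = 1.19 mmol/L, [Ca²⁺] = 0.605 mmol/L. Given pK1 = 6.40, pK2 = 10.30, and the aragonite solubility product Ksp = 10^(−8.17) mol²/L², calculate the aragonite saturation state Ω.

α₂ = 1 / (1 + [H⁺]/K2 + [H⁺]²/(K1K2)) = 1 / (1 + 10^+2.41 + 10^+0.92)
   = 1 / (1 + 257.04 + 8.3176) = 1/266.36 = 0.003754
[CO3²⁻] = α₂ × DIC = 0.003754 × 1.19 = 0.004468 mmol/L = 4.468 μmol/L
Ksp = 10^(−8.17) = 6.761×10^-9
Ω = [Ca²⁺][CO3²⁻]/Ksp = (0.605×10^-3)(4.468×10^-6) / 6.761×10^-9 = 0.400

Ω = 0.400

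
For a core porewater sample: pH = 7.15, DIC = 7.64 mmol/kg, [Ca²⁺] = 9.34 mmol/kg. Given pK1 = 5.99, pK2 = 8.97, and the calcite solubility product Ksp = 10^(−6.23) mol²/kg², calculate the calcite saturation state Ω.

Ω = 1.69

α₂ = 1 / (1 + [H⁺]/K2 + [H⁺]²/(K1K2)) = 1 / (1 + 10^+1.82 + 10^+0.66)
   = 1 / (1 + 66.069 + 4.5709) = 1/71.640 = 0.01396
[CO3²⁻] = α₂ × DIC = 0.01396 × 7.64 = 0.1066 mmol/kg
Ksp = 10^(−6.23) = 5.888×10^-7
Ω = [Ca²⁺][CO3²⁻]/Ksp = (9.34×10^-3)(1.066×10^-4) / 5.888×10^-7 = 1.69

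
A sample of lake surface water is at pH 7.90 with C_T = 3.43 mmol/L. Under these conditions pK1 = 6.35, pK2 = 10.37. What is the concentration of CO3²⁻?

[CO3²⁻] = 11.3 μmol/L

α₂ = 1 / (1 + [H⁺]/K2 + [H⁺]²/(K1K2)) = 1 / (1 + 10^+2.47 + 10^+0.92)
   = 1 / (1 + 295.12 + 8.3176) = 1/304.44 = 0.003285
[CO3²⁻] = α₂ × DIC = 0.003285 × 3.43 = 0.0113 mmol/L = 11.3 μmol/L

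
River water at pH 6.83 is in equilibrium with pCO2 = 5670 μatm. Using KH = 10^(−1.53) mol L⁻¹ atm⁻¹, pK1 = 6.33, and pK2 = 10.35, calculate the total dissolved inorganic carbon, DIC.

DIC = 0.697 mmol/L

[CO2*] = KH · pCO2 = 10^(−1.53) × 5670×10^-6 = 1.673×10^-4 mol/L
α₀ = 1/(1 + K1/[H⁺] + K1K2/[H⁺]²) = 1/(1 + 10^+0.50 + 10^-3.02) = 0.2402
DIC = [CO2*]/α₀ = 1.673×10^-4 / 0.2402 = 0.697 mmol/L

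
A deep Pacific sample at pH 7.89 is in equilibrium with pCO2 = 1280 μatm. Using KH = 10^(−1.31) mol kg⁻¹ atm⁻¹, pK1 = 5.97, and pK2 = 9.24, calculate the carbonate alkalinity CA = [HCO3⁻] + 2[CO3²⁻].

CA = 5.68 mmol/kg

[CO2*] = KH · pCO2 = 10^(−1.31) × 1280×10^-6 = 6.269×10^-5 mol/kg
α₀ = 1/(1 + K1/[H⁺] + K1K2/[H⁺]²) = 1/(1 + 10^+1.92 + 10^+0.57) = 0.01138
DIC = [CO2*]/α₀ = 6.269×10^-5 / 0.01138 = 5.510 mmol/kg
CA = (α₁ + 2α₂)·DIC = (0.9464 + 2×0.04227) × 5.510 = 5.68 mmol/kg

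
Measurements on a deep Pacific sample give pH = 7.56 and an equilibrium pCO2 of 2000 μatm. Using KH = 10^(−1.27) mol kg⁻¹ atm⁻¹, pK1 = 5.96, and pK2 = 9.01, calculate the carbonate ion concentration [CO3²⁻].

[CO3²⁻] = 0.152 mmol/kg

[CO2*] = KH · pCO2 = 10^(−1.27) × 2000×10^-6 = 1.074×10^-4 mol/kg
α₀ = 1/(1 + K1/[H⁺] + K1K2/[H⁺]²) = 1/(1 + 10^+1.60 + 10^+0.15) = 0.02368
DIC = [CO2*]/α₀ = 1.074×10^-4 / 0.02368 = 4.535 mmol/kg
[CO3²⁻] = α₂·DIC; α₂ = 0.03345, so [CO3²⁻] = 0.03345 × 4.535 = 0.152 mmol/kg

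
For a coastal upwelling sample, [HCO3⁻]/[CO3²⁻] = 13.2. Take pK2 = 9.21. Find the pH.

pH = 8.09

From K2 = [H⁺][CO3²⁻]/[HCO3⁻]:  pH = pK2 − log₁₀([HCO3⁻]/[CO3²⁻])
log₁₀(13.2) = +1.121
pH = 9.21 − (+1.121) = 8.09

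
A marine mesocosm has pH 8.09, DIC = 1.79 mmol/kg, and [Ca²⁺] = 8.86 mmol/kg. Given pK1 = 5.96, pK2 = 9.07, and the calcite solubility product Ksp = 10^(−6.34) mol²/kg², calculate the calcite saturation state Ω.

α₂ = 1 / (1 + [H⁺]/K2 + [H⁺]²/(K1K2)) = 1 / (1 + 10^+0.98 + 10^-1.15)
   = 1 / (1 + 9.5499 + 0.070795) = 1/10.621 = 0.09416
[CO3²⁻] = α₂ × DIC = 0.09416 × 1.79 = 0.1685 mmol/kg
Ksp = 10^(−6.34) = 4.571×10^-7
Ω = [Ca²⁺][CO3²⁻]/Ksp = (8.86×10^-3)(1.685×10^-4) / 4.571×10^-7 = 3.27

Ω = 3.27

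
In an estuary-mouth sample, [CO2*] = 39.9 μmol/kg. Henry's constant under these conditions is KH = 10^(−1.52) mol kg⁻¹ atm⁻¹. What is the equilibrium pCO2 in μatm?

pCO2 = 1320 μatm

KH = 10^(−1.52) = 3.020×10^-2 mol kg⁻¹ atm⁻¹
pCO2 = [CO2*]/KH = 39.9×10^-6 / 3.020×10^-2 = 1.32×10^-3 atm = 1320 μatm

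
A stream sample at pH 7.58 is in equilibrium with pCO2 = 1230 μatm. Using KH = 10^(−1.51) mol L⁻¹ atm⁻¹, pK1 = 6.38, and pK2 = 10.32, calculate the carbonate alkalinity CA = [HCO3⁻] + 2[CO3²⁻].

[CO2*] = KH · pCO2 = 10^(−1.51) × 1230×10^-6 = 3.801×10^-5 mol/L
α₀ = 1/(1 + K1/[H⁺] + K1K2/[H⁺]²) = 1/(1 + 10^+1.20 + 10^-1.54) = 0.05925
DIC = [CO2*]/α₀ = 3.801×10^-5 / 0.05925 = 0.6415 mmol/L
CA = (α₁ + 2α₂)·DIC = (0.9390 + 2×0.001709) × 0.6415 = 0.605 mmol/L

CA = 0.605 mmol/L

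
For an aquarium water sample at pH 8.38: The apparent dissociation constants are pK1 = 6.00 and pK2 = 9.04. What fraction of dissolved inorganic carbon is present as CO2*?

α₀ = 0.00341

α₀ = 1 / (1 + K1/[H⁺] + K1K2/[H⁺]²) = 1 / (1 + 10^+2.38 + 10^+1.72)
   = 1 / (1 + 239.88 + 52.481) = 1/293.36 = 0.003409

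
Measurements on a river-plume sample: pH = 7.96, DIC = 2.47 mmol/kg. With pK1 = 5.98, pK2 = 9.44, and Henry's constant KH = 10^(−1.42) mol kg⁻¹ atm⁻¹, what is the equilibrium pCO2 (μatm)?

pCO2 = 652 μatm

α₀ = 1 / (1 + K1/[H⁺] + K1K2/[H⁺]²) = 1 / (1 + 10^+1.98 + 10^+0.50)
   = 1 / (1 + 95.499 + 3.1623) = 1/99.662 = 0.01003
[CO2*] = α₀ × DIC = 0.01003 × 2.47 = 0.02478 mmol/kg
pCO2 = [CO2*]/KH = 2.478×10^-5 / 3.802×10^-2 = 652 μatm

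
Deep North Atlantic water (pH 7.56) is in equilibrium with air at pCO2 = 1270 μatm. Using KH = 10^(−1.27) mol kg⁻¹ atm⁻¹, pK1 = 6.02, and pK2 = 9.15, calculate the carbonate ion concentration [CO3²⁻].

[CO2*] = KH · pCO2 = 10^(−1.27) × 1270×10^-6 = 6.820×10^-5 mol/kg
α₀ = 1/(1 + K1/[H⁺] + K1K2/[H⁺]²) = 1/(1 + 10^+1.54 + 10^-0.05) = 0.02735
DIC = [CO2*]/α₀ = 6.820×10^-5 / 0.02735 = 2.494 mmol/kg
[CO3²⁻] = α₂·DIC; α₂ = 0.02437, so [CO3²⁻] = 0.02437 × 2.494 = 0.0608 mmol/kg

[CO3²⁻] = 0.0608 mmol/kg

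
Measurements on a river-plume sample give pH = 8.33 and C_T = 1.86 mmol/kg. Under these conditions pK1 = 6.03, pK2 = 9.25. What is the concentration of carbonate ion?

[CO3²⁻] = 0.199 mmol/kg

α₂ = 1 / (1 + [H⁺]/K2 + [H⁺]²/(K1K2)) = 1 / (1 + 10^+0.92 + 10^-1.38)
   = 1 / (1 + 8.3176 + 0.041687) = 1/9.3593 = 0.1068
[CO3²⁻] = α₂ × DIC = 0.1068 × 1.86 = 0.199 mmol/kg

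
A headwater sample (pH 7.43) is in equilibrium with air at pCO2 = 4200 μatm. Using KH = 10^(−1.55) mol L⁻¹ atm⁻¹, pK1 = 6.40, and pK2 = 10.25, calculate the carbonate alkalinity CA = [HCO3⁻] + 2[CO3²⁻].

[CO2*] = KH · pCO2 = 10^(−1.55) × 4200×10^-6 = 1.184×10^-4 mol/L
α₀ = 1/(1 + K1/[H⁺] + K1K2/[H⁺]²) = 1/(1 + 10^+1.03 + 10^-1.79) = 0.08524
DIC = [CO2*]/α₀ = 1.184×10^-4 / 0.08524 = 1.389 mmol/L
CA = (α₁ + 2α₂)·DIC = (0.9134 + 2×0.001382) × 1.389 = 1.27 mmol/L

CA = 1.27 mmol/L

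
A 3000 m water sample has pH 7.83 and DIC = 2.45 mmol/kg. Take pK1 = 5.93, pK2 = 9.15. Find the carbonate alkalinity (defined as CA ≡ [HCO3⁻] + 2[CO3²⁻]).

CA = [HCO3⁻] + 2[CO3²⁻] = (α₁ + 2α₂)·DIC
At pH 7.83: [H⁺]/K1 = 10^-1.90 = 0.012589, K2/[H⁺] = 10^-1.32 = 0.047863
α₁ = 1/(1 + 0.012589 + 0.047863) = 1/1.0605 = 0.9430; α₂ = α₁·K2/[H⁺] = 0.04513
α₁ + 2α₂ = 1.0333
CA = 1.0333 × 2.45 = 2.53 mmol/kg

CA = 2.53 mmol/kg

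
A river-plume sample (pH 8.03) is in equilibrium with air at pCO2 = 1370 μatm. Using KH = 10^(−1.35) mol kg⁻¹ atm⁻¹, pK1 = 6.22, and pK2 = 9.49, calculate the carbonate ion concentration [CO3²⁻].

[CO3²⁻] = 0.137 mmol/kg

[CO2*] = KH · pCO2 = 10^(−1.35) × 1370×10^-6 = 6.120×10^-5 mol/kg
α₀ = 1/(1 + K1/[H⁺] + K1K2/[H⁺]²) = 1/(1 + 10^+1.81 + 10^+0.35) = 0.01475
DIC = [CO2*]/α₀ = 6.120×10^-5 / 0.01475 = 4.149 mmol/kg
[CO3²⁻] = α₂·DIC; α₂ = 0.03302, so [CO3²⁻] = 0.03302 × 4.149 = 0.137 mmol/kg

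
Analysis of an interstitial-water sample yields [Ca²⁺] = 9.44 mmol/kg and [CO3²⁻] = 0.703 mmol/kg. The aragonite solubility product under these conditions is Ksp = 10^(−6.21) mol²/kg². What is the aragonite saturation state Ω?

Ω = 10.8

Ksp = 10^(−6.21) = 6.166×10^-7
Ω = [Ca²⁺][CO3²⁻]/Ksp = (9.44×10^-3)(0.703×10^-3) / 6.166×10^-7 = 10.8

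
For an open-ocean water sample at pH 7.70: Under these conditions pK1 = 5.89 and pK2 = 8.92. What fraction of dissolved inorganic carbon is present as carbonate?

α₂ = 1 / (1 + [H⁺]/K2 + [H⁺]²/(K1K2)) = 1 / (1 + 10^+1.22 + 10^-0.59)
   = 1 / (1 + 16.596 + 0.25704) = 1/17.853 = 0.05601

α₂ = 0.0560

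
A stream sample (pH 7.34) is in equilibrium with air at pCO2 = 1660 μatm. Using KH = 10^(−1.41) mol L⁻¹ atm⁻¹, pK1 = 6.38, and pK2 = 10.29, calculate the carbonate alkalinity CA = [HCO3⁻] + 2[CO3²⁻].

[CO2*] = KH · pCO2 = 10^(−1.41) × 1660×10^-6 = 6.458×10^-5 mol/L
α₀ = 1/(1 + K1/[H⁺] + K1K2/[H⁺]²) = 1/(1 + 10^+0.96 + 10^-1.99) = 0.09871
DIC = [CO2*]/α₀ = 6.458×10^-5 / 0.09871 = 0.6542 mmol/L
CA = (α₁ + 2α₂)·DIC = (0.9003 + 2×0.001010) × 0.6542 = 0.590 mmol/L

CA = 0.590 mmol/L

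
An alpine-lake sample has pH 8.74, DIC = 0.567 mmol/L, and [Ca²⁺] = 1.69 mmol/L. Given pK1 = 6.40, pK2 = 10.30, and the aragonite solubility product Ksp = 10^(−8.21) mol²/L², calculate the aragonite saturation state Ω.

α₂ = 1 / (1 + [H⁺]/K2 + [H⁺]²/(K1K2)) = 1 / (1 + 10^+1.56 + 10^-0.78)
   = 1 / (1 + 36.308 + 0.16596) = 1/37.474 = 0.02669
[CO3²⁻] = α₂ × DIC = 0.02669 × 0.567 = 0.01513 mmol/L = 15.13 μmol/L
Ksp = 10^(−8.21) = 6.166×10^-9
Ω = [Ca²⁺][CO3²⁻]/Ksp = (1.69×10^-3)(1.513×10^-5) / 6.166×10^-9 = 4.15

Ω = 4.15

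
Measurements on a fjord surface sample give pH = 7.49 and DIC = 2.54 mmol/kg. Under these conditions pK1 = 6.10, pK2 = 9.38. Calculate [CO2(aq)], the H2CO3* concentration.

[CO2*] = 0.0982 mmol/kg

α₀ = 1 / (1 + K1/[H⁺] + K1K2/[H⁺]²) = 1 / (1 + 10^+1.39 + 10^-0.50)
   = 1 / (1 + 24.547 + 0.31623) = 1/25.863 = 0.03866
[CO2*] = α₀ × DIC = 0.03866 × 2.54 = 0.0982 mmol/kg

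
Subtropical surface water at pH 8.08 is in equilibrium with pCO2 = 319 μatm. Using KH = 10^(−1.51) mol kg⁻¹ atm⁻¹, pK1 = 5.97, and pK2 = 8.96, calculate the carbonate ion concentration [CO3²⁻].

[CO3²⁻] = 0.167 mmol/kg

[CO2*] = KH · pCO2 = 10^(−1.51) × 319×10^-6 = 9.858×10^-6 mol/kg
α₀ = 1/(1 + K1/[H⁺] + K1K2/[H⁺]²) = 1/(1 + 10^+2.11 + 10^+1.23) = 0.006812
DIC = [CO2*]/α₀ = 9.858×10^-6 / 0.006812 = 1.447 mmol/kg
[CO3²⁻] = α₂·DIC; α₂ = 0.1157, so [CO3²⁻] = 0.1157 × 1.447 = 0.167 mmol/kg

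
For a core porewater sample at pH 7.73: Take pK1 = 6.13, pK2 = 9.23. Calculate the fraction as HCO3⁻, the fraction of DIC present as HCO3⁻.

α₁ = 0.946

α₁ = 1 / (1 + [H⁺]/K1 + K2/[H⁺]) = 1 / (1 + 10^-1.60 + 10^-1.50)
   = 1 / (1 + 0.025119 + 0.031623) = 1/1.0567 = 0.9463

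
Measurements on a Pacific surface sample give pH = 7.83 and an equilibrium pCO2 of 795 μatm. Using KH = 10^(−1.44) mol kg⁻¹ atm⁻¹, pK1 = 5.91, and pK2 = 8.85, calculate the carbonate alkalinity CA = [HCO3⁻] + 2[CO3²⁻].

CA = 2.86 mmol/kg

[CO2*] = KH · pCO2 = 10^(−1.44) × 795×10^-6 = 2.886×10^-5 mol/kg
α₀ = 1/(1 + K1/[H⁺] + K1K2/[H⁺]²) = 1/(1 + 10^+1.92 + 10^+0.90) = 0.01086
DIC = [CO2*]/α₀ = 2.886×10^-5 / 0.01086 = 2.659 mmol/kg
CA = (α₁ + 2α₂)·DIC = (0.9029 + 2×0.08623) × 2.659 = 2.86 mmol/kg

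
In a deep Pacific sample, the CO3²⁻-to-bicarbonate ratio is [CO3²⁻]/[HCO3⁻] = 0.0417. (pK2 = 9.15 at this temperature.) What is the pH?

pH = 7.77

From K2 = [H⁺][CO3²⁻]/[HCO3⁻]:  pH = pK2 + log₁₀([CO3²⁻]/[HCO3⁻])
log₁₀(0.0417) = -1.380
pH = 9.15 + (-1.380) = 7.77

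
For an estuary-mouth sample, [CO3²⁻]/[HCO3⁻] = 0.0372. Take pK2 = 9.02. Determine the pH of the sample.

From K2 = [H⁺][CO3²⁻]/[HCO3⁻]:  pH = pK2 + log₁₀([CO3²⁻]/[HCO3⁻])
log₁₀(0.0372) = -1.429
pH = 9.02 + (-1.429) = 7.59

pH = 7.59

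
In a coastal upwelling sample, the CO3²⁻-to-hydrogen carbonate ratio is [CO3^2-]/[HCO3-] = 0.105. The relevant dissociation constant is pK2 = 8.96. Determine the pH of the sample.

From K2 = [H⁺][CO3^2-]/[HCO3-]:  pH = pK2 + log₁₀([CO3^2-]/[HCO3-])
log₁₀(0.105) = -0.979
pH = 8.96 + (-0.979) = 7.98

pH = 7.98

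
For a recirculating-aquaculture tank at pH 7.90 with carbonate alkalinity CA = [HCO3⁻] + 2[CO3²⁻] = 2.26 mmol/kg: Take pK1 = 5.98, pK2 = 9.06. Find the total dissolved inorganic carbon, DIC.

DIC = 2.15 mmol/kg

CA = [HCO3⁻] + 2[CO3²⁻] = (α₁ + 2α₂)·DIC
At pH 7.90: [H⁺]/K1 = 10^-1.92 = 0.012023, K2/[H⁺] = 10^-1.16 = 0.069183
α₁ = 1/(1 + 0.012023 + 0.069183) = 1/1.0812 = 0.9249; α₂ = α₁·K2/[H⁺] = 0.06399
α₁ + 2α₂ = 1.0529
DIC = CA / (α₁ + 2α₂) = 2.26 / 1.0529 = 2.15 mmol/kg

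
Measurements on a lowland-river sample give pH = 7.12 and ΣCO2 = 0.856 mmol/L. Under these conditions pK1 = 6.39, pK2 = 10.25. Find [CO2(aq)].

α₀ = 1 / (1 + K1/[H⁺] + K1K2/[H⁺]²) = 1 / (1 + 10^+0.73 + 10^-2.40)
   = 1 / (1 + 5.3703 + 0.0039811) = 1/6.3743 = 0.1569
[CO2*] = α₀ × DIC = 0.1569 × 0.856 = 0.134 mmol/L

[CO2*] = 0.134 mmol/L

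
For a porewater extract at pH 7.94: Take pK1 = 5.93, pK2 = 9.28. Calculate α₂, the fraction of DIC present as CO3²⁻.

α₂ = 1 / (1 + [H⁺]/K2 + [H⁺]²/(K1K2)) = 1 / (1 + 10^+1.34 + 10^-0.67)
   = 1 / (1 + 21.878 + 0.21380) = 1/23.091 = 0.04331

α₂ = 0.0433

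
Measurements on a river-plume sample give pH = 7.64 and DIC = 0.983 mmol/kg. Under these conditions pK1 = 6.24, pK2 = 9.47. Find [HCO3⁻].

α₁ = 1 / (1 + [H⁺]/K1 + K2/[H⁺]) = 1 / (1 + 10^-1.40 + 10^-1.83)
   = 1 / (1 + 0.039811 + 0.014791) = 1/1.0546 = 0.9482
[HCO3⁻] = α₁ × DIC = 0.9482 × 0.983 = 0.932 mmol/kg

[HCO3⁻] = 0.932 mmol/kg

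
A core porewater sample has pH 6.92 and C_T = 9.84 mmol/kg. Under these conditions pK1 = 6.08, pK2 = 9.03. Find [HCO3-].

[HCO3⁻] = 8.54 mmol/kg

α₁ = 1 / (1 + [H⁺]/K1 + K2/[H⁺]) = 1 / (1 + 10^-0.84 + 10^-2.11)
   = 1 / (1 + 0.14454 + 0.0077625) = 1/1.1523 = 0.8678
[HCO3⁻] = α₁ × DIC = 0.8678 × 9.84 = 8.54 mmol/kg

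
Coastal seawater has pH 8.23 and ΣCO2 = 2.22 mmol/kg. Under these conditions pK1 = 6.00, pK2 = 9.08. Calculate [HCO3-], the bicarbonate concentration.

α₁ = 1 / (1 + [H⁺]/K1 + K2/[H⁺]) = 1 / (1 + 10^-2.23 + 10^-0.85)
   = 1 / (1 + 0.0058884 + 0.14125) = 1/1.1471 = 0.8717
[HCO3⁻] = α₁ × DIC = 0.8717 × 2.22 = 1.94 mmol/kg

[HCO3⁻] = 1.94 mmol/kg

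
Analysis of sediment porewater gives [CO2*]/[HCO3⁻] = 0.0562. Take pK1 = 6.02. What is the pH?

pH = 7.27

From K1 = [H⁺][HCO3⁻]/[CO2*]:  pH = pK1 − log₁₀([CO2*]/[HCO3⁻])
log₁₀(0.0562) = -1.250
pH = 6.02 − (-1.250) = 7.27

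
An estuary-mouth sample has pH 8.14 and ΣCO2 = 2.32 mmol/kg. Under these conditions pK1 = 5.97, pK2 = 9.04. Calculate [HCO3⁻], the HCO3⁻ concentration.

[HCO3⁻] = 2.05 mmol/kg

α₁ = 1 / (1 + [H⁺]/K1 + K2/[H⁺]) = 1 / (1 + 10^-2.17 + 10^-0.90)
   = 1 / (1 + 0.0067608 + 0.12589) = 1/1.1327 = 0.8829
[HCO3⁻] = α₁ × DIC = 0.8829 × 2.32 = 2.05 mmol/kg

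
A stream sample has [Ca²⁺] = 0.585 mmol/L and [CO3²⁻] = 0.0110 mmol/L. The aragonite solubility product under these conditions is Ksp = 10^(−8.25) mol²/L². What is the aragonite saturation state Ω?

Ω = 1.14

Ksp = 10^(−8.25) = 5.623×10^-9
Ω = [Ca²⁺][CO3²⁻]/Ksp = (0.585×10^-3)(0.0110×10^-3) / 5.623×10^-9 = 1.14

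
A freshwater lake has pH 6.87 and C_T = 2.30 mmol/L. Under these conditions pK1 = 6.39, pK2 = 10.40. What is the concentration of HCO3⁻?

[HCO3⁻] = 1.73 mmol/L

α₁ = 1 / (1 + [H⁺]/K1 + K2/[H⁺]) = 1 / (1 + 10^-0.48 + 10^-3.53)
   = 1 / (1 + 0.33113 + 0.00029512) = 1/1.3314 = 0.7511
[HCO3⁻] = α₁ × DIC = 0.7511 × 2.30 = 1.73 mmol/L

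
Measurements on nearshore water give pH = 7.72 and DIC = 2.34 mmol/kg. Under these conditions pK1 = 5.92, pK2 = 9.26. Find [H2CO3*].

α₀ = 1 / (1 + K1/[H⁺] + K1K2/[H⁺]²) = 1 / (1 + 10^+1.80 + 10^+0.26)
   = 1 / (1 + 63.096 + 1.8197) = 1/65.915 = 0.01517
[CO2*] = α₀ × DIC = 0.01517 × 2.34 = 0.0355 mmol/kg

[CO2*] = 0.0355 mmol/kg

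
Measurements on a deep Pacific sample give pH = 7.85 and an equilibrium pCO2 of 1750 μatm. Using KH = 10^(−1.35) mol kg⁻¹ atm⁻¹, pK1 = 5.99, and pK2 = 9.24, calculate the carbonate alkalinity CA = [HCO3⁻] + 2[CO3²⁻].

[CO2*] = KH · pCO2 = 10^(−1.35) × 1750×10^-6 = 7.817×10^-5 mol/kg
α₀ = 1/(1 + K1/[H⁺] + K1K2/[H⁺]²) = 1/(1 + 10^+1.86 + 10^+0.47) = 0.01309
DIC = [CO2*]/α₀ = 7.817×10^-5 / 0.01309 = 5.972 mmol/kg
CA = (α₁ + 2α₂)·DIC = (0.9483 + 2×0.03863) × 5.972 = 6.12 mmol/kg

CA = 6.12 mmol/kg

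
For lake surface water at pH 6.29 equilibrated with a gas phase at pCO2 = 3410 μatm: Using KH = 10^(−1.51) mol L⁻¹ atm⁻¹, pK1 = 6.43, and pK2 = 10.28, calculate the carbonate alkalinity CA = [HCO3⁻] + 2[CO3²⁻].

[CO2*] = KH · pCO2 = 10^(−1.51) × 3410×10^-6 = 1.054×10^-4 mol/L
α₀ = 1/(1 + K1/[H⁺] + K1K2/[H⁺]²) = 1/(1 + 10^-0.14 + 10^-4.13) = 0.5799
DIC = [CO2*]/α₀ = 1.054×10^-4 / 0.5799 = 0.1817 mmol/L
CA = (α₁ + 2α₂)·DIC = (0.4201 + 2×4.299×10^-5) × 0.1817 = 0.0764 mmol/L

CA = 0.0764 mmol/L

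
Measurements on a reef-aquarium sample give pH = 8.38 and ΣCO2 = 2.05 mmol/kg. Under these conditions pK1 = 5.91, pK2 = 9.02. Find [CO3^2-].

α₂ = 1 / (1 + [H⁺]/K2 + [H⁺]²/(K1K2)) = 1 / (1 + 10^+0.64 + 10^-1.83)
   = 1 / (1 + 4.3652 + 0.014791) = 1/5.3799 = 0.1859
[CO3²⁻] = α₂ × DIC = 0.1859 × 2.05 = 0.381 mmol/kg

[CO3²⁻] = 0.381 mmol/kg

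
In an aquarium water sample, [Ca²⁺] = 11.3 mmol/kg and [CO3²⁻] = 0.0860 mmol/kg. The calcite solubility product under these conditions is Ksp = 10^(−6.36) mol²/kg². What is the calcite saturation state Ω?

Ksp = 10^(−6.36) = 4.365×10^-7
Ω = [Ca²⁺][CO3²⁻]/Ksp = (11.3×10^-3)(0.0860×10^-3) / 4.365×10^-7 = 2.23

Ω = 2.23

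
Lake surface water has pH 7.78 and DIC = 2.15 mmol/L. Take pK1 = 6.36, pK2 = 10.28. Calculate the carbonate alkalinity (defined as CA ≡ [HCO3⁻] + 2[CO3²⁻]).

CA = 2.08 mmol/L

CA = [HCO3⁻] + 2[CO3²⁻] = (α₁ + 2α₂)·DIC
At pH 7.78: [H⁺]/K1 = 10^-1.42 = 0.038019, K2/[H⁺] = 10^-2.50 = 0.0031623
α₁ = 1/(1 + 0.038019 + 0.0031623) = 1/1.0412 = 0.9604; α₂ = α₁·K2/[H⁺] = 0.003037
α₁ + 2α₂ = 0.9665
CA = 0.9665 × 2.15 = 2.08 mmol/L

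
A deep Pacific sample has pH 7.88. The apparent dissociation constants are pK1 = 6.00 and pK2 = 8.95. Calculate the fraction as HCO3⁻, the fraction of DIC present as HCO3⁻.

α₁ = 0.911

α₁ = 1 / (1 + [H⁺]/K1 + K2/[H⁺]) = 1 / (1 + 10^-1.88 + 10^-1.07)
   = 1 / (1 + 0.013183 + 0.085114) = 1/1.0983 = 0.9105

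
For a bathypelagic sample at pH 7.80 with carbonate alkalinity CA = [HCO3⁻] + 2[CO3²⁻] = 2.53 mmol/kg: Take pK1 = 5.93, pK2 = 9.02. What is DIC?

CA = [HCO3⁻] + 2[CO3²⁻] = (α₁ + 2α₂)·DIC
At pH 7.80: [H⁺]/K1 = 10^-1.87 = 0.013490, K2/[H⁺] = 10^-1.22 = 0.060256
α₁ = 1/(1 + 0.013490 + 0.060256) = 1/1.0737 = 0.9313; α₂ = α₁·K2/[H⁺] = 0.05612
α₁ + 2α₂ = 1.0436
DIC = CA / (α₁ + 2α₂) = 2.53 / 1.0436 = 2.42 mmol/kg

DIC = 2.42 mmol/kg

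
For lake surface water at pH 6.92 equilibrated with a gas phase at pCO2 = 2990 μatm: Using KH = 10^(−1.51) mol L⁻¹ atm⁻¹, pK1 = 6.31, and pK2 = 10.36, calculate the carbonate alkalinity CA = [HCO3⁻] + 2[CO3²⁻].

[CO2*] = KH · pCO2 = 10^(−1.51) × 2990×10^-6 = 9.240×10^-5 mol/L
α₀ = 1/(1 + K1/[H⁺] + K1K2/[H⁺]²) = 1/(1 + 10^+0.61 + 10^-2.83) = 0.1970
DIC = [CO2*]/α₀ = 9.240×10^-5 / 0.1970 = 0.4690 mmol/L
CA = (α₁ + 2α₂)·DIC = (0.8027 + 2×0.0002914) × 0.4690 = 0.377 mmol/L

CA = 0.377 mmol/L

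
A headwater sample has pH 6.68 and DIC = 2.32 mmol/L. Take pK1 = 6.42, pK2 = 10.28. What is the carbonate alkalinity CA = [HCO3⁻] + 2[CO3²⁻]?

CA = [HCO3⁻] + 2[CO3²⁻] = (α₁ + 2α₂)·DIC
At pH 6.68: [H⁺]/K1 = 10^-0.26 = 0.54954, K2/[H⁺] = 10^-3.60 = 0.00025119
α₁ = 1/(1 + 0.54954 + 0.00025119) = 1/1.5498 = 0.6452; α₂ = α₁·K2/[H⁺] = 0.0001621
α₁ + 2α₂ = 0.6456
CA = 0.6456 × 2.32 = 1.50 mmol/L

CA = 1.50 mmol/L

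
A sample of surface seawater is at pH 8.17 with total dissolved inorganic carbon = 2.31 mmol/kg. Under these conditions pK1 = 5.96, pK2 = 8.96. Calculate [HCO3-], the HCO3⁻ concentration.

[HCO3⁻] = 1.98 mmol/kg

α₁ = 1 / (1 + [H⁺]/K1 + K2/[H⁺]) = 1 / (1 + 10^-2.21 + 10^-0.79)
   = 1 / (1 + 0.0061660 + 0.16218) = 1/1.1683 = 0.8559
[HCO3⁻] = α₁ × DIC = 0.8559 × 2.31 = 1.98 mmol/kg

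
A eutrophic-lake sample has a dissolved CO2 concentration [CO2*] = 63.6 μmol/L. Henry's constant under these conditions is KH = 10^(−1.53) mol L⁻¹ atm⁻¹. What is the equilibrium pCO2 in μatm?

pCO2 = 2160 μatm

KH = 10^(−1.53) = 2.951×10^-2 mol L⁻¹ atm⁻¹
pCO2 = [CO2*]/KH = 63.6×10^-6 / 2.951×10^-2 = 2.16×10^-3 atm = 2160 μatm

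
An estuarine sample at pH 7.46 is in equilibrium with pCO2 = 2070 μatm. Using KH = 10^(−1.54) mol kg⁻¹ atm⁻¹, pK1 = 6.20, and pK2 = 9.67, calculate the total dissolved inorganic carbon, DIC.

[CO2*] = KH · pCO2 = 10^(−1.54) × 2070×10^-6 = 5.970×10^-5 mol/kg
α₀ = 1/(1 + K1/[H⁺] + K1K2/[H⁺]²) = 1/(1 + 10^+1.26 + 10^-0.95) = 0.05179
DIC = [CO2*]/α₀ = 5.970×10^-5 / 0.05179 = 1.15 mmol/kg

DIC = 1.15 mmol/kg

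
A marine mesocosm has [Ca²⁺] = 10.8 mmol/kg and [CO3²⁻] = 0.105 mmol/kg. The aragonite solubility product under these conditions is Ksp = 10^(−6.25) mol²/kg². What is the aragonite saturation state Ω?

Ksp = 10^(−6.25) = 5.623×10^-7
Ω = [Ca²⁺][CO3²⁻]/Ksp = (10.8×10^-3)(0.105×10^-3) / 5.623×10^-7 = 2.02

Ω = 2.02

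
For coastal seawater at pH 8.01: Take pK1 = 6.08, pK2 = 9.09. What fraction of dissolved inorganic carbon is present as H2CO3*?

α₀ = 0.0107

α₀ = 1 / (1 + K1/[H⁺] + K1K2/[H⁺]²) = 1 / (1 + 10^+1.93 + 10^+0.85)
   = 1 / (1 + 85.114 + 7.0795) = 1/93.193 = 0.01073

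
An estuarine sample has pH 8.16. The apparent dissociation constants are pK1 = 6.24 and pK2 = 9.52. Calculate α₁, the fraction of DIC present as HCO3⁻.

α₁ = 1 / (1 + [H⁺]/K1 + K2/[H⁺]) = 1 / (1 + 10^-1.92 + 10^-1.36)
   = 1 / (1 + 0.012023 + 0.043652) = 1/1.0557 = 0.9473

α₁ = 0.947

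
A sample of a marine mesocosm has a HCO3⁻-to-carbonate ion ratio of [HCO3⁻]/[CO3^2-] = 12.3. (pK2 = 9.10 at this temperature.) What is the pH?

From K2 = [H⁺][CO3^2-]/[HCO3⁻]:  pH = pK2 − log₁₀([HCO3⁻]/[CO3^2-])
log₁₀(12.3) = +1.090
pH = 9.10 − (+1.090) = 8.01

pH = 8.01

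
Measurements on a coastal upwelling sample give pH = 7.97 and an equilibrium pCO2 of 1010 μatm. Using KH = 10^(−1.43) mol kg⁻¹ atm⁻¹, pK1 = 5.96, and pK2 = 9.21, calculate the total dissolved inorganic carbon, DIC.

DIC = 4.10 mmol/kg

[CO2*] = KH · pCO2 = 10^(−1.43) × 1010×10^-6 = 3.753×10^-5 mol/kg
α₀ = 1/(1 + K1/[H⁺] + K1K2/[H⁺]²) = 1/(1 + 10^+2.01 + 10^+0.77) = 0.009156
DIC = [CO2*]/α₀ = 3.753×10^-5 / 0.009156 = 4.10 mmol/kg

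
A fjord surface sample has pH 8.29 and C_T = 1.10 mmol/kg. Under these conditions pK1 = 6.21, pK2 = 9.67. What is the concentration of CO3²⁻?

[CO3²⁻] = 0.0437 mmol/kg

α₂ = 1 / (1 + [H⁺]/K2 + [H⁺]²/(K1K2)) = 1 / (1 + 10^+1.38 + 10^-0.70)
   = 1 / (1 + 23.988 + 0.19953) = 1/25.188 = 0.03970
[CO3²⁻] = α₂ × DIC = 0.03970 × 1.10 = 0.0437 mmol/kg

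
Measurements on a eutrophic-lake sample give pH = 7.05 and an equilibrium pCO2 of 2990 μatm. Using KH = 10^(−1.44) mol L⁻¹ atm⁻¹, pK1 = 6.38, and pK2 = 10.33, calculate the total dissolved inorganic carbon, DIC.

[CO2*] = KH · pCO2 = 10^(−1.44) × 2990×10^-6 = 1.086×10^-4 mol/L
α₀ = 1/(1 + K1/[H⁺] + K1K2/[H⁺]²) = 1/(1 + 10^+0.67 + 10^-2.61) = 0.1761
DIC = [CO2*]/α₀ = 1.086×10^-4 / 0.1761 = 0.617 mmol/L

DIC = 0.617 mmol/L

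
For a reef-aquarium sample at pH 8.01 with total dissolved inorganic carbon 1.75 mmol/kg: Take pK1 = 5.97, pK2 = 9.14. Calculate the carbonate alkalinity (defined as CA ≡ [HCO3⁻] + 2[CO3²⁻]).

CA = 1.86 mmol/kg

CA = [HCO3⁻] + 2[CO3²⁻] = (α₁ + 2α₂)·DIC
At pH 8.01: [H⁺]/K1 = 10^-2.04 = 0.0091201, K2/[H⁺] = 10^-1.13 = 0.074131
α₁ = 1/(1 + 0.0091201 + 0.074131) = 1/1.0833 = 0.9231; α₂ = α₁·K2/[H⁺] = 0.06843
α₁ + 2α₂ = 1.0600
CA = 1.0600 × 1.75 = 1.86 mmol/kg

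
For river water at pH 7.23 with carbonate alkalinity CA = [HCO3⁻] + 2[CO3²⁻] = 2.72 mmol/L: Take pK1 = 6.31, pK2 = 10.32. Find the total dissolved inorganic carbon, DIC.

CA = [HCO3⁻] + 2[CO3²⁻] = (α₁ + 2α₂)·DIC
At pH 7.23: [H⁺]/K1 = 10^-0.92 = 0.12023, K2/[H⁺] = 10^-3.09 = 0.00081283
α₁ = 1/(1 + 0.12023 + 0.00081283) = 1/1.1210 = 0.8920; α₂ = α₁·K2/[H⁺] = 0.0007251
α₁ + 2α₂ = 0.8935
DIC = CA / (α₁ + 2α₂) = 2.72 / 0.8935 = 3.04 mmol/L

DIC = 3.04 mmol/L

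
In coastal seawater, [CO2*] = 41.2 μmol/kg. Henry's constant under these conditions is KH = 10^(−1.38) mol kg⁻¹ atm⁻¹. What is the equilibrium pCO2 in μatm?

pCO2 = 988 μatm

KH = 10^(−1.38) = 4.169×10^-2 mol kg⁻¹ atm⁻¹
pCO2 = [CO2*]/KH = 41.2×10^-6 / 4.169×10^-2 = 9.88×10^-4 atm = 988 μatm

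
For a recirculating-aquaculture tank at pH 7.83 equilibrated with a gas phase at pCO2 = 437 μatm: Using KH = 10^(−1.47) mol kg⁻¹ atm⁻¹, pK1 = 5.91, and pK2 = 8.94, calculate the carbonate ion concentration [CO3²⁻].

[CO2*] = KH · pCO2 = 10^(−1.47) × 437×10^-6 = 1.481×10^-5 mol/kg
α₀ = 1/(1 + K1/[H⁺] + K1K2/[H⁺]²) = 1/(1 + 10^+1.92 + 10^+0.81) = 0.01103
DIC = [CO2*]/α₀ = 1.481×10^-5 / 0.01103 = 1.342 mmol/kg
[CO3²⁻] = α₂·DIC; α₂ = 0.07124, so [CO3²⁻] = 0.07124 × 1.342 = 0.0956 mmol/kg

[CO3²⁻] = 0.0956 mmol/kg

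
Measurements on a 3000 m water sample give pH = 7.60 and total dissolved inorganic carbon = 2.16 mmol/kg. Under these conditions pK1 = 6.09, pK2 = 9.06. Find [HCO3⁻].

[HCO3⁻] = 2.03 mmol/kg

α₁ = 1 / (1 + [H⁺]/K1 + K2/[H⁺]) = 1 / (1 + 10^-1.51 + 10^-1.46)
   = 1 / (1 + 0.030903 + 0.034674) = 1/1.0656 = 0.9385
[HCO3⁻] = α₁ × DIC = 0.9385 × 2.16 = 2.03 mmol/kg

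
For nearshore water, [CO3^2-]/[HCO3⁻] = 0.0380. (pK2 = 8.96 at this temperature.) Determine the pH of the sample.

pH = 7.54

From K2 = [H⁺][CO3^2-]/[HCO3⁻]:  pH = pK2 + log₁₀([CO3^2-]/[HCO3⁻])
log₁₀(0.0380) = -1.420
pH = 8.96 + (-1.420) = 7.54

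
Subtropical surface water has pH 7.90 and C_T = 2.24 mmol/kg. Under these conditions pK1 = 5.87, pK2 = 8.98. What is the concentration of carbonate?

[CO3²⁻] = 0.171 mmol/kg

α₂ = 1 / (1 + [H⁺]/K2 + [H⁺]²/(K1K2)) = 1 / (1 + 10^+1.08 + 10^-0.95)
   = 1 / (1 + 12.023 + 0.11220) = 1/13.135 = 0.07613
[CO3²⁻] = α₂ × DIC = 0.07613 × 2.24 = 0.171 mmol/kg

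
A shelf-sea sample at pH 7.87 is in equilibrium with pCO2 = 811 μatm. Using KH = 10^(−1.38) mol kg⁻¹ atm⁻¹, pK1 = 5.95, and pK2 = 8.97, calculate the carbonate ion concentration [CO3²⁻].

[CO3²⁻] = 0.223 mmol/kg

[CO2*] = KH · pCO2 = 10^(−1.38) × 811×10^-6 = 3.381×10^-5 mol/kg
α₀ = 1/(1 + K1/[H⁺] + K1K2/[H⁺]²) = 1/(1 + 10^+1.92 + 10^+0.82) = 0.01102
DIC = [CO2*]/α₀ = 3.381×10^-5 / 0.01102 = 3.069 mmol/kg
[CO3²⁻] = α₂·DIC; α₂ = 0.07278, so [CO3²⁻] = 0.07278 × 3.069 = 0.223 mmol/kg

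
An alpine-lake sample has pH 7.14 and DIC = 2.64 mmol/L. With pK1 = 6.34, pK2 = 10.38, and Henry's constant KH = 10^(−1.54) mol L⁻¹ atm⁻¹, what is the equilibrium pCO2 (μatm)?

pCO2 = 1.25×10^4 μatm

α₀ = 1 / (1 + K1/[H⁺] + K1K2/[H⁺]²) = 1 / (1 + 10^+0.80 + 10^-2.44)
   = 1 / (1 + 6.3096 + 0.0036308) = 1/7.3132 = 0.1367
[CO2*] = α₀ × DIC = 0.1367 × 2.64 = 0.3610 mmol/L
pCO2 = [CO2*]/KH = 3.610×10^-4 / 2.884×10^-2 = 1.25×10^4 μatm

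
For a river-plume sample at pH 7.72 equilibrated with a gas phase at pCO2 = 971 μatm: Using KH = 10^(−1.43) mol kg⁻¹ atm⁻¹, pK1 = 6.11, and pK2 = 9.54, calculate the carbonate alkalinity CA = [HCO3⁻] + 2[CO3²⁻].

[CO2*] = KH · pCO2 = 10^(−1.43) × 971×10^-6 = 3.608×10^-5 mol/kg
α₀ = 1/(1 + K1/[H⁺] + K1K2/[H⁺]²) = 1/(1 + 10^+1.61 + 10^-0.21) = 0.02361
DIC = [CO2*]/α₀ = 3.608×10^-5 / 0.02361 = 1.528 mmol/kg
CA = (α₁ + 2α₂)·DIC = (0.9618 + 2×0.01456) × 1.528 = 1.51 mmol/kg

CA = 1.51 mmol/kg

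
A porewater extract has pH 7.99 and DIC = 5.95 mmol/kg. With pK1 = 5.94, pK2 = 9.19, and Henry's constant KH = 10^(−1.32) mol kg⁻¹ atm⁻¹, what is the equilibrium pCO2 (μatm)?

α₀ = 1 / (1 + K1/[H⁺] + K1K2/[H⁺]²) = 1 / (1 + 10^+2.05 + 10^+0.85)
   = 1 / (1 + 112.20 + 7.0795) = 1/120.28 = 0.008314
[CO2*] = α₀ × DIC = 0.008314 × 5.95 = 0.04947 mmol/kg
pCO2 = [CO2*]/KH = 4.947×10^-5 / 4.786×10^-2 = 1030 μatm

pCO2 = 1030 μatm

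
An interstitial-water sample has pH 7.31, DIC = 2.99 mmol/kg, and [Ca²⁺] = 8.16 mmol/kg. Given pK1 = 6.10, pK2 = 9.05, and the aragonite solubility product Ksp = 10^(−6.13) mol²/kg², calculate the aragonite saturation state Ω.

α₂ = 1 / (1 + [H⁺]/K2 + [H⁺]²/(K1K2)) = 1 / (1 + 10^+1.74 + 10^+0.53)
   = 1 / (1 + 54.954 + 3.3884) = 1/59.343 = 0.01685
[CO3²⁻] = α₂ × DIC = 0.01685 × 2.99 = 0.05039 mmol/kg
Ksp = 10^(−6.13) = 7.413×10^-7
Ω = [Ca²⁺][CO3²⁻]/Ksp = (8.16×10^-3)(5.039×10^-5) / 7.413×10^-7 = 0.555

Ω = 0.555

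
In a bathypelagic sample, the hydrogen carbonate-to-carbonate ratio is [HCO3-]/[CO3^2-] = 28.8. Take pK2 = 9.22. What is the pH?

From K2 = [H⁺][CO3^2-]/[HCO3-]:  pH = pK2 − log₁₀([HCO3-]/[CO3^2-])
log₁₀(28.8) = +1.459
pH = 9.22 − (+1.459) = 7.76

pH = 7.76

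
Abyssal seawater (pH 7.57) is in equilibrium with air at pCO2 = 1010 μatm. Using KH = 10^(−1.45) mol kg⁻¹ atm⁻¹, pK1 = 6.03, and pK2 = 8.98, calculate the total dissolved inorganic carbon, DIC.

[CO2*] = KH · pCO2 = 10^(−1.45) × 1010×10^-6 = 3.584×10^-5 mol/kg
α₀ = 1/(1 + K1/[H⁺] + K1K2/[H⁺]²) = 1/(1 + 10^+1.54 + 10^+0.13) = 0.02701
DIC = [CO2*]/α₀ = 3.584×10^-5 / 0.02701 = 1.33 mmol/kg

DIC = 1.33 mmol/kg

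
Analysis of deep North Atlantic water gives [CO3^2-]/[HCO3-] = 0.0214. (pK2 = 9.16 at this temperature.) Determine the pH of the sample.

From K2 = [H⁺][CO3^2-]/[HCO3-]:  pH = pK2 + log₁₀([CO3^2-]/[HCO3-])
log₁₀(0.0214) = -1.670
pH = 9.16 + (-1.670) = 7.49

pH = 7.49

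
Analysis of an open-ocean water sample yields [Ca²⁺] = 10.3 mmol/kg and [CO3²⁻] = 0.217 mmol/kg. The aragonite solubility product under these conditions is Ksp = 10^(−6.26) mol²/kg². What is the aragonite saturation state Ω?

Ω = 4.07

Ksp = 10^(−6.26) = 5.495×10^-7
Ω = [Ca²⁺][CO3²⁻]/Ksp = (10.3×10^-3)(0.217×10^-3) / 5.495×10^-7 = 4.07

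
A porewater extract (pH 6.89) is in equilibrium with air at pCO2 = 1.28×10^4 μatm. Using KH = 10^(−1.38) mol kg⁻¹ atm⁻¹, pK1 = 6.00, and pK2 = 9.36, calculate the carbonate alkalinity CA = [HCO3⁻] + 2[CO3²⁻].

CA = 4.17 mmol/kg

[CO2*] = KH · pCO2 = 10^(−1.38) × 1.28×10^4×10^-6 = 5.336×10^-4 mol/kg
α₀ = 1/(1 + K1/[H⁺] + K1K2/[H⁺]²) = 1/(1 + 10^+0.89 + 10^-1.58) = 0.1138
DIC = [CO2*]/α₀ = 5.336×10^-4 / 0.1138 = 4.690 mmol/kg
CA = (α₁ + 2α₂)·DIC = (0.8832 + 2×0.002993) × 4.690 = 4.17 mmol/kg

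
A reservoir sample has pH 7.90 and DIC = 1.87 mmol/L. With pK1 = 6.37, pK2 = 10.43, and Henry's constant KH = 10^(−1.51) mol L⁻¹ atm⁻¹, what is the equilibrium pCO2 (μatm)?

α₀ = 1 / (1 + K1/[H⁺] + K1K2/[H⁺]²) = 1 / (1 + 10^+1.53 + 10^-1.00)
   = 1 / (1 + 33.884 + 0.10000) = 1/34.984 = 0.02858
[CO2*] = α₀ × DIC = 0.02858 × 1.87 = 0.05345 mmol/L
pCO2 = [CO2*]/KH = 5.345×10^-5 / 3.090×10^-2 = 1730 μatm

pCO2 = 1730 μatm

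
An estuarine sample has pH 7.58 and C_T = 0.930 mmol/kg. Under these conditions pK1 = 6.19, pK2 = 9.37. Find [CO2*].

[CO2*] = 0.0358 mmol/kg

α₀ = 1 / (1 + K1/[H⁺] + K1K2/[H⁺]²) = 1 / (1 + 10^+1.39 + 10^-0.40)
   = 1 / (1 + 24.547 + 0.39811) = 1/25.945 = 0.03854
[CO2*] = α₀ × DIC = 0.03854 × 0.930 = 0.0358 mmol/kg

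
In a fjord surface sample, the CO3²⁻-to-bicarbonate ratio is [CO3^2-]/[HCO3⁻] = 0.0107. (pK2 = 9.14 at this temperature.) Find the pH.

pH = 7.17

From K2 = [H⁺][CO3^2-]/[HCO3⁻]:  pH = pK2 + log₁₀([CO3^2-]/[HCO3⁻])
log₁₀(0.0107) = -1.971
pH = 9.14 + (-1.971) = 7.17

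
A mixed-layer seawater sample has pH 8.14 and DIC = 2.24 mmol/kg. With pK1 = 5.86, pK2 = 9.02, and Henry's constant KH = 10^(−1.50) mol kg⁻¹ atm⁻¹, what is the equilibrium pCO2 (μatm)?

α₀ = 1 / (1 + K1/[H⁺] + K1K2/[H⁺]²) = 1 / (1 + 10^+2.28 + 10^+1.40)
   = 1 / (1 + 190.55 + 25.119) = 1/216.66 = 0.004615
[CO2*] = α₀ × DIC = 0.004615 × 2.24 = 0.01034 mmol/kg = 10.34 μmol/kg
pCO2 = [CO2*]/KH = 1.034×10^-5 / 3.162×10^-2 = 327 μatm

pCO2 = 327 μatm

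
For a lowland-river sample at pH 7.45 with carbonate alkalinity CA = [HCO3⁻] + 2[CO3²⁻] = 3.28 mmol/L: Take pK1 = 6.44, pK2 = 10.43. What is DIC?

CA = [HCO3⁻] + 2[CO3²⁻] = (α₁ + 2α₂)·DIC
At pH 7.45: [H⁺]/K1 = 10^-1.01 = 0.097724, K2/[H⁺] = 10^-2.98 = 0.0010471
α₁ = 1/(1 + 0.097724 + 0.0010471) = 1/1.0988 = 0.9101; α₂ = α₁·K2/[H⁺] = 0.0009530
α₁ + 2α₂ = 0.9120
DIC = CA / (α₁ + 2α₂) = 3.28 / 0.9120 = 3.60 mmol/L

DIC = 3.60 mmol/L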